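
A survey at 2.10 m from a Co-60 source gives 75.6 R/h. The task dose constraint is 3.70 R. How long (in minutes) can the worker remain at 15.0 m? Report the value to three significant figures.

150 min

Applying the 1/r² law, rate at 15.0 m:
(2.10/15.0)² = 0.01960, so 75.6 × 0.01960 = 1.482 R/h.
Stay time = 3.70 R ÷ 1.482 R/h = 2.497 h = 149.8 min.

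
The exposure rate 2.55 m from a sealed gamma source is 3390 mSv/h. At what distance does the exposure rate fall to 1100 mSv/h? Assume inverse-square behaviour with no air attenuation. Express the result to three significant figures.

4.48 m

Since intensity falls as 1/r², d₂ = d₁·√(I₁/I₂).
I₁/I₂ = 3390/1100 = 3.082, so d₂ = 2.55 × √3.082 = 4.477 m.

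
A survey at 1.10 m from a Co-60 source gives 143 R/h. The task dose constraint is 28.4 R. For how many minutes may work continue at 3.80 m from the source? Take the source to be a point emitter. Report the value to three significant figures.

Intensity scales as (d₁/d₂)², so rate at 3.80 m:
(1.10/3.80)² = 0.08380, so 143 × 0.08380 = 11.98 R/h.
Stay time = 28.4 R ÷ 11.98 R/h = 2.371 h = 142.3 min.

142 min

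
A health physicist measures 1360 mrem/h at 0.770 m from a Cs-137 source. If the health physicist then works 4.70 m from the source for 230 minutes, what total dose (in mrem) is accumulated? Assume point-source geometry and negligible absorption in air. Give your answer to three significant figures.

140 mrem

Since intensity falls as 1/r², rate at 4.70 m:
(0.770/4.70)² = 0.02684, so 1360 × 0.02684 = 36.50 mrem/h.
Dose = rate × time = 36.50 mrem/h × 3.833 h = 139.9 mrem.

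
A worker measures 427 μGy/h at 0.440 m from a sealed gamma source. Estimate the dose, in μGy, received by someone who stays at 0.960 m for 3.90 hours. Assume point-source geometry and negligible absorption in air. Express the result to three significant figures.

350 μGy

Using I₁d₁² = I₂d₂², rate at 0.960 m:
(0.440/0.960)² = 0.2101, so 427 × 0.2101 = 89.71 μGy/h.
Dose = rate × time = 89.71 μGy/h × 3.900 h = 349.9 μGy.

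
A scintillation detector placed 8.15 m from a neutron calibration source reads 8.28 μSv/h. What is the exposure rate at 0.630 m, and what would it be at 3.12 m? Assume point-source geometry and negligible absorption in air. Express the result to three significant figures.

By the inverse-square law,
At 0.630 m: (8.15/0.630)² = 167.4, so 8.28 × 167.4 = 1386 μSv/h
At 3.12 m: (0.630/3.12)² = 0.04077, so 1386 × 0.04077 = 56.51 μSv/h.

1390 μSv/h; 56.5 μSv/h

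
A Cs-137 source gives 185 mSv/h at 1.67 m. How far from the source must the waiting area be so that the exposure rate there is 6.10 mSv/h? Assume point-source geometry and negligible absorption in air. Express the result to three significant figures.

Since intensity falls as 1/r², d₂ = d₁·√(I₁/I₂).
I₁/I₂ = 185/6.10 = 30.33, so d₂ = 1.67 × √30.33 = 9.197 m.

9.20 m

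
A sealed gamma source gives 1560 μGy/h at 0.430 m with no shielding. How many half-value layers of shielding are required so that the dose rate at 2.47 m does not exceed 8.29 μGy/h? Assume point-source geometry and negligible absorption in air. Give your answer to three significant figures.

At 2.47 m, distance alone gives 1560 × (0.430/2.47)² = 1560 × 0.03031 = 47.28 μGy/h.
Further attenuation needed: 47.28/8.29 = 5.703.
n = log₂(5.703) = 2.512 half-value layers.

2.51 half-value layers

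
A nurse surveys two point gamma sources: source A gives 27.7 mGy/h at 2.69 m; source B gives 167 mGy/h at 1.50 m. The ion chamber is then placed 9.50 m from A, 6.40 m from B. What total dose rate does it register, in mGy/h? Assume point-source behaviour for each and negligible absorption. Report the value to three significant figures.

Each source contributes Iᵢ·(dᵢ/rᵢ)²; contributions add.
A: 27.7 × (2.69/9.50)² = 2.221 mGy/h
B: 167 × (1.50/6.40)² = 9.174 mGy/h
Total = 2.221 + 9.174 = 11.39 mGy/h.

11.4 mGy/h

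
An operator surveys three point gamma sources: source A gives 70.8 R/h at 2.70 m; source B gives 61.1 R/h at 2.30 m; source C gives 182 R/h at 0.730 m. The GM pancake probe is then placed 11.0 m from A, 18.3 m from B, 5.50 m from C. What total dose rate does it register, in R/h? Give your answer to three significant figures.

8.44 R/h

Each source contributes Iᵢ·(dᵢ/rᵢ)²; contributions add.
A: 70.8 × (2.70/11.0)² = 4.266 R/h
B: 61.1 × (2.30/18.3)² = 0.9651 R/h
C: 182 × (0.730/5.50)² = 3.206 R/h
Total = 4.266 + 0.9651 + 3.206 = 8.437 R/h.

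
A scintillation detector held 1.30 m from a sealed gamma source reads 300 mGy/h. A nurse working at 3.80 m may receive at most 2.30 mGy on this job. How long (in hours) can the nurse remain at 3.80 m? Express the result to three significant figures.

0.0655 h

By the inverse-square law, rate at 3.80 m:
300 × (1.30/3.80)² = 300 × 0.1170 = 35.10 mGy/h.
Stay time = 2.30 mGy ÷ 35.10 mGy/h = 0.06553 h.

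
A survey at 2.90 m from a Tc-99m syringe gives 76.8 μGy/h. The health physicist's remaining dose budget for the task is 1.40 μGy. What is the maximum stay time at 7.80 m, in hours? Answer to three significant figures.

0.132 h

Since intensity falls as 1/r², rate at 7.80 m:
76.8 × (2.90/7.80)² = 76.8 × 0.1382 = 10.61 μGy/h.
Stay time = 1.40 μGy ÷ 10.61 μGy/h = 0.1320 h.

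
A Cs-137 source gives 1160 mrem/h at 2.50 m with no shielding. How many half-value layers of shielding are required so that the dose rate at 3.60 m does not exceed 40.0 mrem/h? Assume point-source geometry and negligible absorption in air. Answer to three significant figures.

At 3.60 m, distance alone gives (2.50/3.60)² = 0.4823, so 1160 × 0.4823 = 559.5 mrem/h.
Further attenuation needed: 559.5/40.0 = 13.99.
n = log₂(13.99) = 3.806 half-value layers.

3.81 half-value layers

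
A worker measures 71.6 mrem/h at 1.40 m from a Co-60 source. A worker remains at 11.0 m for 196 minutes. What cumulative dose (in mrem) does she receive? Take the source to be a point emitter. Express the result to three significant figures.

3.79 mrem

By the inverse-square law, rate at 11.0 m:
71.6 × (1.40/11.0)² = 71.6 × 0.01620 = 1.160 mrem/h.
Dose = rate × time = 1.160 mrem/h × 3.267 h = 3.790 mrem.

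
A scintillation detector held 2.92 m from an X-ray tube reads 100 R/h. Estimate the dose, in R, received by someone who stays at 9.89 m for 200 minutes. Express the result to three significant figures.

29.1 R

Since intensity falls as 1/r², rate at 9.89 m:
(2.92/9.89)² = 0.08717, so 100 × 0.08717 = 8.717 R/h.
Dose = rate × time = 8.717 R/h × 3.333 h = 29.05 R.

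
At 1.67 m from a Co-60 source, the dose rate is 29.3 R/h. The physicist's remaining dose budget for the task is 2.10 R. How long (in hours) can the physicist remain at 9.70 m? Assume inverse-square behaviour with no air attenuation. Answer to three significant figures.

2.42 h

Intensity scales as (d₁/d₂)², so rate at 9.70 m:
29.3 × (1.67/9.70)² = 29.3 × 0.02964 = 0.8685 R/h.
Stay time = 2.10 R ÷ 0.8685 R/h = 2.418 h.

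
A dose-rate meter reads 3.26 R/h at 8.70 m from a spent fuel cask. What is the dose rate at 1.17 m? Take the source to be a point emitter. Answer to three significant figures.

180 R/h

By the inverse-square law, the rate at 1.17 m is
3.26 × (8.70/1.17)² = 3.26 × 55.29 = 180.2 R/h.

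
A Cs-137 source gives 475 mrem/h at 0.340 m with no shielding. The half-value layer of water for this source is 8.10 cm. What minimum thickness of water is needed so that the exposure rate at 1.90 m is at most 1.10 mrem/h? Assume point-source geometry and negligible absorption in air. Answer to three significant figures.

At 1.90 m, distance alone gives (0.340/1.90)² = 0.03202, so 475 × 0.03202 = 15.21 mrem/h.
Further attenuation needed: 15.21/1.10 = 13.83.
n = log₂(13.83) = 3.790 half-value layers.
Thickness = 3.790 × 8.10 cm = 30.70 cm.

30.7 cm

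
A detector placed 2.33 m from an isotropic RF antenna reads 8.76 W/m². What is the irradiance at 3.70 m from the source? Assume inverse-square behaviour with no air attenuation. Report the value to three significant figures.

Intensity scales as (d₁/d₂)², so scaling from 2.33 m to 3.70 m:
(2.33/3.70)² = 0.3966, so 8.76 × 0.3966 = 3.474 W/m².

3.47 W/m²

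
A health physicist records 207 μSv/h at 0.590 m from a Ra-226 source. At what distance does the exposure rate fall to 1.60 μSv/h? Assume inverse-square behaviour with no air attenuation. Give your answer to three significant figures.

Using I₁d₁² = I₂d₂², d₂ = d₁·√(I₁/I₂).
I₁/I₂ = 207/1.60 = 129.4, so d₂ = 0.590 × √129.4 = 6.711 m.

6.71 m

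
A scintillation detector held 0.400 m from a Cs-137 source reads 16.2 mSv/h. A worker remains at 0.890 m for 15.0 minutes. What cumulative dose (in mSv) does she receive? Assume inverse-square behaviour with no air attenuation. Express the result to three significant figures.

0.818 mSv

Applying the 1/r² law, rate at 0.890 m:
(0.400/0.890)² = 0.2020, so 16.2 × 0.2020 = 3.272 mSv/h.
Dose = rate × time = 3.272 mSv/h × 0.2500 h = 0.8180 mSv.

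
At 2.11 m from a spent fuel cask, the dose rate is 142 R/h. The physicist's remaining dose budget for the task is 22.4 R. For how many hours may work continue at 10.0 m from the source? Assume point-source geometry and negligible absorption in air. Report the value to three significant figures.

By the inverse-square law, rate at 10.0 m:
142 × (2.11/10.0)² = 142 × 0.04452 = 6.322 R/h.
Stay time = 22.4 R ÷ 6.322 R/h = 3.543 h.

3.54 h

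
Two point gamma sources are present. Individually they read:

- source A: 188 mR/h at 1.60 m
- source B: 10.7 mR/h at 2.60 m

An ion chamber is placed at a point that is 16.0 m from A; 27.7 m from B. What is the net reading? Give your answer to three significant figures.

1.97 mR/h

By superposition, sum each source's inverse-square contribution:
A: 188 × (1.60/16.0)² = 1.880 mR/h
B: 10.7 × (2.60/27.7)² = 0.09427 mR/h
Total = 1.880 + 0.09427 = 1.974 mR/h.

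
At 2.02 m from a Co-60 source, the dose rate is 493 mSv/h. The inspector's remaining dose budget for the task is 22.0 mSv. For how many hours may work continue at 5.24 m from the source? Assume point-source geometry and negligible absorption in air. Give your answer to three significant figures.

Applying the 1/r² law, rate at 5.24 m:
(2.02/5.24)² = 0.1486, so 493 × 0.1486 = 73.26 mSv/h.
Stay time = 22.0 mSv ÷ 73.26 mSv/h = 0.3003 h.

0.300 h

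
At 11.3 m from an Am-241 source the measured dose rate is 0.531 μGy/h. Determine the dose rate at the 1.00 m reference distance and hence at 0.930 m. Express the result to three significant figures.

Applying the 1/r² law,
At 1.00 m: 0.531 × (11.3/1.00)² = 0.531 × 127.7 = 67.81 μGy/h
At 0.930 m: (1.00/0.930)² = 1.156, so 67.81 × 1.156 = 78.39 μGy/h.

67.8 μGy/h; 78.4 μGy/h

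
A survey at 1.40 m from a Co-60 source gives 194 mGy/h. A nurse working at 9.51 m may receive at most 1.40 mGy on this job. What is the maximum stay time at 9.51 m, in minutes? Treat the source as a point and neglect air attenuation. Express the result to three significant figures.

Applying the 1/r² law, rate at 9.51 m:
194 × (1.40/9.51)² = 194 × 0.02167 = 4.204 mGy/h.
Stay time = 1.40 mGy ÷ 4.204 mGy/h = 0.3330 h = 19.98 min.

20.0 min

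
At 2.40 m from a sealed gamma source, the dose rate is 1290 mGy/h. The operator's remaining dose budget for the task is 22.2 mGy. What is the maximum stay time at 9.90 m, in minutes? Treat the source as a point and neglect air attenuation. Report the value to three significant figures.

17.6 min

Using I₁d₁² = I₂d₂², rate at 9.90 m:
1290 × (2.40/9.90)² = 1290 × 0.05877 = 75.81 mGy/h.
Stay time = 22.2 mGy ÷ 75.81 mGy/h = 0.2928 h = 17.57 min.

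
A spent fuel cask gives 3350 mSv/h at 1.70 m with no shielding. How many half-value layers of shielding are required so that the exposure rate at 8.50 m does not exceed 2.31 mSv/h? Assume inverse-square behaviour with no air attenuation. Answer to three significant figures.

5.86 half-value layers

At 8.50 m, distance alone gives 3350 × (1.70/8.50)² = 3350 × 0.04000 = 134.0 mSv/h.
Further attenuation needed: 134.0/2.31 = 58.01.
n = log₂(58.01) = 5.858 half-value layers.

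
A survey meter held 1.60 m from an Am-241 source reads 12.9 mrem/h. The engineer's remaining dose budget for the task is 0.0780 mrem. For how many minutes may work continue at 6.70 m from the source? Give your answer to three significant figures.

6.36 min

Since intensity falls as 1/r², rate at 6.70 m:
12.9 × (1.60/6.70)² = 12.9 × 0.05703 = 0.7357 mrem/h.
Stay time = 0.0780 mrem ÷ 0.7357 mrem/h = 0.1060 h = 6.360 min.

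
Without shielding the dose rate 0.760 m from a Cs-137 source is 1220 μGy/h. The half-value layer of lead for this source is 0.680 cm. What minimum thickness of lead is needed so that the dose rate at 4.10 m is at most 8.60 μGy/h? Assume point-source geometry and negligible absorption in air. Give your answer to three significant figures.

1.55 cm

At 4.10 m, distance alone gives (0.760/4.10)² = 0.03436, so 1220 × 0.03436 = 41.92 μGy/h.
Further attenuation needed: 41.92/8.60 = 4.874.
n = log₂(4.874) = 2.285 half-value layers.
Thickness = 2.285 × 0.680 cm = 1.554 cm.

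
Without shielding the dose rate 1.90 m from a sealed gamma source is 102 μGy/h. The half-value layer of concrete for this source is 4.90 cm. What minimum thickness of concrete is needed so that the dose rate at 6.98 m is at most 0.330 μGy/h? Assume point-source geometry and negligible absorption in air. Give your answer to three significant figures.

At 6.98 m, distance alone gives 102 × (1.90/6.98)² = 102 × 0.07410 = 7.558 μGy/h.
Further attenuation needed: 7.558/0.330 = 22.90.
n = log₂(22.90) = 4.517 half-value layers.
Thickness = 4.517 × 4.90 cm = 22.13 cm.

22.1 cm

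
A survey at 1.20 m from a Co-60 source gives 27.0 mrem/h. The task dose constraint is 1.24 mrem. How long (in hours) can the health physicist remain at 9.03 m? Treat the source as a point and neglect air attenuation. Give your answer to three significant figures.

2.60 h

Using I₁d₁² = I₂d₂², rate at 9.03 m:
(1.20/9.03)² = 0.01766, so 27.0 × 0.01766 = 0.4768 mrem/h.
Stay time = 1.24 mrem ÷ 0.4768 mrem/h = 2.601 h.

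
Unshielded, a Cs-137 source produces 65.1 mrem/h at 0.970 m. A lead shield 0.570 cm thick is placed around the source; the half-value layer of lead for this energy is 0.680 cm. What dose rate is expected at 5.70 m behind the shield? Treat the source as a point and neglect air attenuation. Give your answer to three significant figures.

1.05 mrem/h

Distance alone: 65.1 × (0.970/5.70)² = 65.1 × 0.02896 = 1.885 mrem/h.
Shield: 0.570/0.680 = 0.8382 half-value layers → attenuation 2^(−0.8382) = 0.5593.
Combined: 1.885 × 0.5593 = 1.054 mrem/h.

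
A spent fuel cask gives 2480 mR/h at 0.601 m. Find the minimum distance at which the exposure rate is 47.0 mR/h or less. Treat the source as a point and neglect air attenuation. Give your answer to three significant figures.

Intensity scales as (d₁/d₂)², so d₂ = d₁·√(I₁/I₂).
I₁/I₂ = 2480/47.0 = 52.77, so d₂ = 0.601 × √52.77 = 4.366 m.

4.37 m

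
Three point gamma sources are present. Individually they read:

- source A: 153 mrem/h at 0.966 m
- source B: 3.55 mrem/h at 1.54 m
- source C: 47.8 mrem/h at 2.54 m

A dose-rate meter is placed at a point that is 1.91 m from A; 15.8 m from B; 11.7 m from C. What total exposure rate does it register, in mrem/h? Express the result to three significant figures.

41.4 mrem/h

By superposition, sum each source's inverse-square contribution:
A: 153 × (0.966/1.91)² = 39.14 mrem/h
B: 3.55 × (1.54/15.8)² = 0.03373 mrem/h
C: 47.8 × (2.54/11.7)² = 2.253 mrem/h
Total = 39.14 + 0.03373 + 2.253 = 41.43 mrem/h.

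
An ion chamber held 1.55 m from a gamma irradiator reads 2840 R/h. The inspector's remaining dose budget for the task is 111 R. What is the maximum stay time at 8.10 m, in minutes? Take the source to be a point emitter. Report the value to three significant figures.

Using I₁d₁² = I₂d₂², rate at 8.10 m:
2840 × (1.55/8.10)² = 2840 × 0.03662 = 104.0 R/h.
Stay time = 111 R ÷ 104.0 R/h = 1.067 h = 64.02 min.

64.0 min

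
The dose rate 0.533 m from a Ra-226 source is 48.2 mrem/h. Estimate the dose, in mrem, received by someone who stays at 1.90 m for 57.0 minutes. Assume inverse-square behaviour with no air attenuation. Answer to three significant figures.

3.60 mrem

By the inverse-square law, rate at 1.90 m:
48.2 × (0.533/1.90)² = 48.2 × 0.07870 = 3.793 mrem/h.
Dose = rate × time = 3.793 mrem/h × 0.9500 h = 3.603 mrem.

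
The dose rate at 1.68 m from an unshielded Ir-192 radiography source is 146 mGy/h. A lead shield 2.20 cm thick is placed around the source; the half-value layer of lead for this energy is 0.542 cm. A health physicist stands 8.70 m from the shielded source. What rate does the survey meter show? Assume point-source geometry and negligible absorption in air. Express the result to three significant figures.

0.327 mGy/h

Distance alone: (1.68/8.70)² = 0.03729, so 146 × 0.03729 = 5.444 mGy/h.
Shield: 2.20/0.542 = 4.059 half-value layers → attenuation 2^(−4.059) = 0.06000.
Combined: 5.444 × 0.06000 = 0.3266 mGy/h.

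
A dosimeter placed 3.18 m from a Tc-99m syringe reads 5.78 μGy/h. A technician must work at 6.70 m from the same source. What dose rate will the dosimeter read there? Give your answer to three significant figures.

By the inverse-square law, scaling from 3.18 m to 6.70 m:
5.78 × (3.18/6.70)² = 5.78 × 0.2253 = 1.302 μGy/h.

1.30 μGy/h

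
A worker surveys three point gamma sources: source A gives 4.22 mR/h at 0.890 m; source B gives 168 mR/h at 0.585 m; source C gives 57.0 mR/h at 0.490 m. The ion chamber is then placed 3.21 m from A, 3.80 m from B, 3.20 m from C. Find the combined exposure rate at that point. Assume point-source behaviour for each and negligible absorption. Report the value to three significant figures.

By superposition, sum each source's inverse-square contribution:
A: 4.22 × (0.890/3.21)² = 0.3244 mR/h
B: 168 × (0.585/3.80)² = 3.982 mR/h
C: 57.0 × (0.490/3.20)² = 1.336 mR/h
Total = 0.3244 + 3.982 + 1.336 = 5.642 mR/h.

5.64 mR/h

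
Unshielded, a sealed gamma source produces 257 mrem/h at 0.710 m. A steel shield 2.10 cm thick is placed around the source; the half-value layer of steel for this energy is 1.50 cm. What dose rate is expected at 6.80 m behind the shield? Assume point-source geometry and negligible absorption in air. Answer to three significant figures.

Distance alone: 257 × (0.710/6.80)² = 257 × 0.01090 = 2.801 mrem/h.
Shield: 2.10/1.50 = 1.400 half-value layers → attenuation 2^(−1.400) = 0.3789.
Combined: 2.801 × 0.3789 = 1.061 mrem/h.

1.06 mrem/h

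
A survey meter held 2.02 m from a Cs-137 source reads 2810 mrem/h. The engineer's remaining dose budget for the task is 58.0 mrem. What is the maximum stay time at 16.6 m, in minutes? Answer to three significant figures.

Intensity scales as (d₁/d₂)², so rate at 16.6 m:
(2.02/16.6)² = 0.01481, so 2810 × 0.01481 = 41.62 mrem/h.
Stay time = 58.0 mrem ÷ 41.62 mrem/h = 1.394 h = 83.64 min.

83.6 min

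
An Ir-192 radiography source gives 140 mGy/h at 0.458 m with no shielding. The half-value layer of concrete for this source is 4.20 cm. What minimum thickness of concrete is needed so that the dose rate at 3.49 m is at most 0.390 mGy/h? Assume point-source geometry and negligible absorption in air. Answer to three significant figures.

11.0 cm

At 3.49 m, distance alone gives (0.458/3.49)² = 0.01722, so 140 × 0.01722 = 2.411 mGy/h.
Further attenuation needed: 2.411/0.390 = 6.182.
n = log₂(6.182) = 2.628 half-value layers.
Thickness = 2.628 × 4.20 cm = 11.04 cm.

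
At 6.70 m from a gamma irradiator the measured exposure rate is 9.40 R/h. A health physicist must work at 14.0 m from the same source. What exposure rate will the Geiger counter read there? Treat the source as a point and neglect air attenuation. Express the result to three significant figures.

By the inverse-square law, scaling from 6.70 m to 14.0 m:
9.40 × (6.70/14.0)² = 9.40 × 0.2290 = 2.153 R/h.

2.15 R/h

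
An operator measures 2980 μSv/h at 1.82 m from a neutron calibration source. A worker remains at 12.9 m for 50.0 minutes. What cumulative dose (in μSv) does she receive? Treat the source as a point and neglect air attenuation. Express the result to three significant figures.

49.4 μSv

Applying the 1/r² law, rate at 12.9 m:
2980 × (1.82/12.9)² = 2980 × 0.01991 = 59.33 μSv/h.
Dose = rate × time = 59.33 μSv/h × 0.8333 h = 49.44 μSv.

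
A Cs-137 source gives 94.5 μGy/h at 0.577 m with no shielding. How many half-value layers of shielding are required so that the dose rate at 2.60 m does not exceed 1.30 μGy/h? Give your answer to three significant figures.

At 2.60 m, distance alone gives 94.5 × (0.577/2.60)² = 94.5 × 0.04925 = 4.654 μGy/h.
Further attenuation needed: 4.654/1.30 = 3.580.
n = log₂(3.580) = 1.840 half-value layers.

1.84 half-value layers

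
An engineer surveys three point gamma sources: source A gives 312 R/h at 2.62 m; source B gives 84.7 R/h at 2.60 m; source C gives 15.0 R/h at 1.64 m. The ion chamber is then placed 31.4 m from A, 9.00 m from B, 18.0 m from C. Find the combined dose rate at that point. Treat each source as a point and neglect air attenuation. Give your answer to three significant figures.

By superposition, sum each source's inverse-square contribution:
A: 312 × (2.62/31.4)² = 2.172 R/h
B: 84.7 × (2.60/9.00)² = 7.069 R/h
C: 15.0 × (1.64/18.0)² = 0.1245 R/h
Total = 2.172 + 7.069 + 0.1245 = 9.366 R/h.

9.37 R/h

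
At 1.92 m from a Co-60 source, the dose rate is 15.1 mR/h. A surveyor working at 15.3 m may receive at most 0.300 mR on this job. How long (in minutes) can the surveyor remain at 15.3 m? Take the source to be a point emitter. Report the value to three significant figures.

75.7 min

Intensity scales as (d₁/d₂)², so rate at 15.3 m:
15.1 × (1.92/15.3)² = 15.1 × 0.01575 = 0.2378 mR/h.
Stay time = 0.300 mR ÷ 0.2378 mR/h = 1.262 h = 75.72 min.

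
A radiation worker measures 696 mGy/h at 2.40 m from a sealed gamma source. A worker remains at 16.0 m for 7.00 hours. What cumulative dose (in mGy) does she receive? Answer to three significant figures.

Intensity scales as (d₁/d₂)², so rate at 16.0 m:
(2.40/16.0)² = 0.02250, so 696 × 0.02250 = 15.66 mGy/h.
Dose = rate × time = 15.66 mGy/h × 7.000 h = 109.6 mGy.

110 mGy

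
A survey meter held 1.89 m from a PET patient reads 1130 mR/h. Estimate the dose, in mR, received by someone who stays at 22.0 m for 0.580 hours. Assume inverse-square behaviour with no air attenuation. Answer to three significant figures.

4.84 mR

Intensity scales as (d₁/d₂)², so rate at 22.0 m:
(1.89/22.0)² = 0.007380, so 1130 × 0.007380 = 8.339 mR/h.
Dose = rate × time = 8.339 mR/h × 0.5800 h = 4.837 mR.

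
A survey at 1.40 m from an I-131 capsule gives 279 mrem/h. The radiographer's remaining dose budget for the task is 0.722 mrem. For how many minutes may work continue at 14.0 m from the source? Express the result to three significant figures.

15.5 min

By the inverse-square law, rate at 14.0 m:
279 × (1.40/14.0)² = 279 × 0.01000 = 2.790 mrem/h.
Stay time = 0.722 mrem ÷ 2.790 mrem/h = 0.2588 h = 15.53 min.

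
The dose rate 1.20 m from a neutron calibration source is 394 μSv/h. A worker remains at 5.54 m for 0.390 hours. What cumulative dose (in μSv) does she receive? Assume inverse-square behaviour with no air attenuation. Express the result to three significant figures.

7.21 μSv

Applying the 1/r² law, rate at 5.54 m:
394 × (1.20/5.54)² = 394 × 0.04692 = 18.49 μSv/h.
Dose = rate × time = 18.49 μSv/h × 0.3900 h = 7.211 μSv.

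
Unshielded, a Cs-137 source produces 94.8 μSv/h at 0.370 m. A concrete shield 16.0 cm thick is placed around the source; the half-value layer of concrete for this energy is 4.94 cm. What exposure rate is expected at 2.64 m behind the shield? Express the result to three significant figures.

Distance alone: 94.8 × (0.370/2.64)² = 94.8 × 0.01964 = 1.862 μSv/h.
Shield: 16.0/4.94 = 3.239 half-value layers → attenuation 2^(−3.239) = 0.1059.
Combined: 1.862 × 0.1059 = 0.1972 μSv/h.

0.197 μSv/h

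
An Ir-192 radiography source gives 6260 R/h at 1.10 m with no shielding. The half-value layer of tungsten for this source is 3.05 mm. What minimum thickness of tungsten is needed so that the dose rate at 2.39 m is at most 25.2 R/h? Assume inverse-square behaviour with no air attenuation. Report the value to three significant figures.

At 2.39 m, distance alone gives (1.10/2.39)² = 0.2118, so 6260 × 0.2118 = 1326 R/h.
Further attenuation needed: 1326/25.2 = 52.62.
n = log₂(52.62) = 5.718 half-value layers.
Thickness = 5.718 × 3.05 mm = 17.44 mm.

17.4 mm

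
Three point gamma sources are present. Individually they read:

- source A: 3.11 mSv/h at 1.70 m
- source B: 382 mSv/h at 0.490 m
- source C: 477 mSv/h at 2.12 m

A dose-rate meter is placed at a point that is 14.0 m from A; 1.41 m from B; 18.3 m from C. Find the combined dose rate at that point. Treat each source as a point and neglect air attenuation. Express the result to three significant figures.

52.6 mSv/h

By superposition, sum each source's inverse-square contribution:
A: 3.11 × (1.70/14.0)² = 0.04586 mSv/h
B: 382 × (0.490/1.41)² = 46.13 mSv/h
C: 477 × (2.12/18.3)² = 6.402 mSv/h
Total = 0.04586 + 46.13 + 6.402 = 52.58 mSv/h.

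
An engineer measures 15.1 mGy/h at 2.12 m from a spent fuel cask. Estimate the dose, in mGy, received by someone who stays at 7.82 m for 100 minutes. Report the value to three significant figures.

Applying the 1/r² law, rate at 7.82 m:
15.1 × (2.12/7.82)² = 15.1 × 0.07350 = 1.110 mGy/h.
Dose = rate × time = 1.110 mGy/h × 1.667 h = 1.850 mGy.

1.85 mGy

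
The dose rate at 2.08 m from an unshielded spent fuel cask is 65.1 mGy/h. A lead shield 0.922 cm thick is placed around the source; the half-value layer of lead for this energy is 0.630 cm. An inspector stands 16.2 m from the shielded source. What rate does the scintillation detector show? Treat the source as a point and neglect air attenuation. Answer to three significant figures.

Distance alone: (2.08/16.2)² = 0.01649, so 65.1 × 0.01649 = 1.073 mGy/h.
Shield: 0.922/0.630 = 1.463 half-value layers → attenuation 2^(−1.463) = 0.3627.
Combined: 1.073 × 0.3627 = 0.3892 mGy/h.

0.389 mGy/h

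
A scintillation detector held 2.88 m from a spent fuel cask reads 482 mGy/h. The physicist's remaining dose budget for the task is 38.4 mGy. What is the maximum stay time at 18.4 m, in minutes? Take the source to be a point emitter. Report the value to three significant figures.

195 min

By the inverse-square law, rate at 18.4 m:
482 × (2.88/18.4)² = 482 × 0.02450 = 11.81 mGy/h.
Stay time = 38.4 mGy ÷ 11.81 mGy/h = 3.251 h = 195.1 min.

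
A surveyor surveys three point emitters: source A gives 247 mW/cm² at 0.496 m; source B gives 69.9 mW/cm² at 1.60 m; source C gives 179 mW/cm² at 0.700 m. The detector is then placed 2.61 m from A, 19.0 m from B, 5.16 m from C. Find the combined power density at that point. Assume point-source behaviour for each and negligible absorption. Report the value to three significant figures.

Each source contributes Iᵢ·(dᵢ/rᵢ)²; contributions add.
A: 247 × (0.496/2.61)² = 8.920 mW/cm²
B: 69.9 × (1.60/19.0)² = 0.4957 mW/cm²
C: 179 × (0.700/5.16)² = 3.294 mW/cm²
Total = 8.920 + 0.4957 + 3.294 = 12.71 mW/cm².

12.7 mW/cm²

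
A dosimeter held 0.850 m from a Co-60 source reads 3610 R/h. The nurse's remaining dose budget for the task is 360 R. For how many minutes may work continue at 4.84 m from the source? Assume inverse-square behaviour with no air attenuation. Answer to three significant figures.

194 min

Applying the 1/r² law, rate at 4.84 m:
(0.850/4.84)² = 0.03084, so 3610 × 0.03084 = 111.3 R/h.
Stay time = 360 R ÷ 111.3 R/h = 3.235 h = 194.1 min.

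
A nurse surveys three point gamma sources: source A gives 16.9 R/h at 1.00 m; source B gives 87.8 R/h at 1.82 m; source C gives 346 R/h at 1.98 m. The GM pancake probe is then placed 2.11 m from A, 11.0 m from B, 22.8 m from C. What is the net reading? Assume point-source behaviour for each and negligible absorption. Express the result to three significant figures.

By superposition, sum each source's inverse-square contribution:
A: 16.9 × (1.00/2.11)² = 3.796 R/h
B: 87.8 × (1.82/11.0)² = 2.404 R/h
C: 346 × (1.98/22.8)² = 2.609 R/h
Total = 3.796 + 2.404 + 2.609 = 8.809 R/h.

8.81 R/h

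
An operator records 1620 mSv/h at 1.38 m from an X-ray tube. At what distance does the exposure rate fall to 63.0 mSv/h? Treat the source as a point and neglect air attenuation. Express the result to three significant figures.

7.00 m

Applying the 1/r² law, d₂ = d₁·√(I₁/I₂).
I₁/I₂ = 1620/63.0 = 25.71, so d₂ = 1.38 × √25.71 = 6.997 m.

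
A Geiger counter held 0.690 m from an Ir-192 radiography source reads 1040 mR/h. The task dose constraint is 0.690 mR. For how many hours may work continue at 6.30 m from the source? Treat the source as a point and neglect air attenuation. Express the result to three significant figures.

By the inverse-square law, rate at 6.30 m:
(0.690/6.30)² = 0.01200, so 1040 × 0.01200 = 12.48 mR/h.
Stay time = 0.690 mR ÷ 12.48 mR/h = 0.05529 h.

0.0553 h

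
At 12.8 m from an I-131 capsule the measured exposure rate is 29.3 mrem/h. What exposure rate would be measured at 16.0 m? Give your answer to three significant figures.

By the inverse-square law, scaling from 12.8 m to 16.0 m:
29.3 × (12.8/16.0)² = 29.3 × 0.6400 = 18.75 mrem/h.

18.8 mrem/h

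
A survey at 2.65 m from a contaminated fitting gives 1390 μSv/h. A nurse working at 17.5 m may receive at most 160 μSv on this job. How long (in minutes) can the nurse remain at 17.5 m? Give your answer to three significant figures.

301 min

By the inverse-square law, rate at 17.5 m:
1390 × (2.65/17.5)² = 1390 × 0.02293 = 31.87 μSv/h.
Stay time = 160 μSv ÷ 31.87 μSv/h = 5.020 h = 301.2 min.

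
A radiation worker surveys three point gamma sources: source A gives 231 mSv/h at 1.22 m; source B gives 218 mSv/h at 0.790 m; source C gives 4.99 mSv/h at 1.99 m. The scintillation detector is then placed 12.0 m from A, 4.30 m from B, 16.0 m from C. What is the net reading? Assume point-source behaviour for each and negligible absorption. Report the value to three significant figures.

By superposition, sum each source's inverse-square contribution:
A: 231 × (1.22/12.0)² = 2.388 mSv/h
B: 218 × (0.790/4.30)² = 7.358 mSv/h
C: 4.99 × (1.99/16.0)² = 0.07719 mSv/h
Total = 2.388 + 7.358 + 0.07719 = 9.823 mSv/h.

9.82 mSv/h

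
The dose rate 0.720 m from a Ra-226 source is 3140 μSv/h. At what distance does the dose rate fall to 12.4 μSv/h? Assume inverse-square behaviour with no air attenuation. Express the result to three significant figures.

By the inverse-square law, d₂ = d₁·√(I₁/I₂).
I₁/I₂ = 3140/12.4 = 253.2, so d₂ = 0.720 × √253.2 = 11.46 m.

11.5 m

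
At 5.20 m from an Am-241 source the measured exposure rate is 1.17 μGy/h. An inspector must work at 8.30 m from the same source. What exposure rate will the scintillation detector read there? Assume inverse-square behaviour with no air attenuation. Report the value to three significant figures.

0.459 μGy/h

Intensity scales as (d₁/d₂)², so scaling from 5.20 m to 8.30 m:
1.17 × (5.20/8.30)² = 1.17 × 0.3925 = 0.4592 μGy/h.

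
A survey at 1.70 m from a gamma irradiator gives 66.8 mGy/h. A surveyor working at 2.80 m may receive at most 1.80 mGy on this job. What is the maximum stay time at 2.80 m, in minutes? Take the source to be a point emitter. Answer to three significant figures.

4.39 min

Using I₁d₁² = I₂d₂², rate at 2.80 m:
66.8 × (1.70/2.80)² = 66.8 × 0.3686 = 24.62 mGy/h.
Stay time = 1.80 mGy ÷ 24.62 mGy/h = 0.07311 h = 4.387 min.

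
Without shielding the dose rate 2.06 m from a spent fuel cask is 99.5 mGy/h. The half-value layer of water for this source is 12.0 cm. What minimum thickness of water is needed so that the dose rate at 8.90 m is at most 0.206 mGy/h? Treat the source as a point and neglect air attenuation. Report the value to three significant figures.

56.3 cm

At 8.90 m, distance alone gives (2.06/8.90)² = 0.05357, so 99.5 × 0.05357 = 5.330 mGy/h.
Further attenuation needed: 5.330/0.206 = 25.87.
n = log₂(25.87) = 4.693 half-value layers.
Thickness = 4.693 × 12.0 cm = 56.32 cm.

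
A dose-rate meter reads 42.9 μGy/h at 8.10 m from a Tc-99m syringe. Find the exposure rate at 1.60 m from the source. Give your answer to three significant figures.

1100 μGy/h

By the inverse-square law, the rate at 1.60 m is
42.9 × (8.10/1.60)² = 42.9 × 25.63 = 1100 μGy/h.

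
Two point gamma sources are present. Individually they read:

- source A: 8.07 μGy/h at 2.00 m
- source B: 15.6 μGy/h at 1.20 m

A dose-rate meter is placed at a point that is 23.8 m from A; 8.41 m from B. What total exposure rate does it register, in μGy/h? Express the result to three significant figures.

0.375 μGy/h

By superposition, sum each source's inverse-square contribution:
A: 8.07 × (2.00/23.8)² = 0.05699 μGy/h
B: 15.6 × (1.20/8.41)² = 0.3176 μGy/h
Total = 0.05699 + 0.3176 = 0.3746 μGy/h.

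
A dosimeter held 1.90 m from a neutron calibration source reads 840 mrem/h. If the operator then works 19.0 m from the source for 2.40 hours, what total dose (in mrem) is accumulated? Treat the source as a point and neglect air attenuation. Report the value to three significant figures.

Using I₁d₁² = I₂d₂², rate at 19.0 m:
840 × (1.90/19.0)² = 840 × 0.01000 = 8.400 mrem/h.
Dose = rate × time = 8.400 mrem/h × 2.400 h = 20.16 mrem.

20.2 mrem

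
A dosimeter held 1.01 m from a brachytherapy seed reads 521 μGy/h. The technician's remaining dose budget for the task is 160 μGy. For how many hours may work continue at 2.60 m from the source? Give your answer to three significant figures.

2.04 h

Since intensity falls as 1/r², rate at 2.60 m:
(1.01/2.60)² = 0.1509, so 521 × 0.1509 = 78.62 μGy/h.
Stay time = 160 μGy ÷ 78.62 μGy/h = 2.035 h.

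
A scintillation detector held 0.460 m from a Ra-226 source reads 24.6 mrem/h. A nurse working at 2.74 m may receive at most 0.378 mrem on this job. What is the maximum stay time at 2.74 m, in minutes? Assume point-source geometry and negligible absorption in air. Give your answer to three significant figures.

By the inverse-square law, rate at 2.74 m:
(0.460/2.74)² = 0.02818, so 24.6 × 0.02818 = 0.6932 mrem/h.
Stay time = 0.378 mrem ÷ 0.6932 mrem/h = 0.5453 h = 32.72 min.

32.7 min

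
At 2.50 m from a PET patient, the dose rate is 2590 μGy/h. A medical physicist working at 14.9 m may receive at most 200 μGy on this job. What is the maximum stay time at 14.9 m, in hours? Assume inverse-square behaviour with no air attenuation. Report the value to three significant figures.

2.74 h

Intensity scales as (d₁/d₂)², so rate at 14.9 m:
(2.50/14.9)² = 0.02815, so 2590 × 0.02815 = 72.91 μGy/h.
Stay time = 200 μGy ÷ 72.91 μGy/h = 2.743 h.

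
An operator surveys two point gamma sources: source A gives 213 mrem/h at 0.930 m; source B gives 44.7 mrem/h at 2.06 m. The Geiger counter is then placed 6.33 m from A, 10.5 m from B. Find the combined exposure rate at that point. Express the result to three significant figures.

6.32 mrem/h

Each source contributes Iᵢ·(dᵢ/rᵢ)²; contributions add.
A: 213 × (0.930/6.33)² = 4.598 mrem/h
B: 44.7 × (2.06/10.5)² = 1.721 mrem/h
Total = 4.598 + 1.721 = 6.319 mrem/h.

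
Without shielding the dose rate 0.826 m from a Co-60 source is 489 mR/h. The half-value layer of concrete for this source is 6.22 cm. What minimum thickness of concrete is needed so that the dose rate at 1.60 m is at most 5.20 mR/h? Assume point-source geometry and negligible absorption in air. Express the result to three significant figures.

At 1.60 m, distance alone gives (0.826/1.60)² = 0.2665, so 489 × 0.2665 = 130.3 mR/h.
Further attenuation needed: 130.3/5.20 = 25.06.
n = log₂(25.06) = 4.647 half-value layers.
Thickness = 4.647 × 6.22 cm = 28.90 cm.

28.9 cm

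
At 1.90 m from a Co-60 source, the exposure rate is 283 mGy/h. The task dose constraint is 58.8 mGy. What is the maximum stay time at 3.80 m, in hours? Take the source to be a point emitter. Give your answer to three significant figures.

0.831 h

By the inverse-square law, rate at 3.80 m:
(1.90/3.80)² = 0.2500, so 283 × 0.2500 = 70.75 mGy/h.
Stay time = 58.8 mGy ÷ 70.75 mGy/h = 0.8311 h.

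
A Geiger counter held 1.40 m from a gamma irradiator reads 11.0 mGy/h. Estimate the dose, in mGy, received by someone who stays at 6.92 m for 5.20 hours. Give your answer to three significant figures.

2.34 mGy

Intensity scales as (d₁/d₂)², so rate at 6.92 m:
(1.40/6.92)² = 0.04093, so 11.0 × 0.04093 = 0.4502 mGy/h.
Dose = rate × time = 0.4502 mGy/h × 5.200 h = 2.341 mGy.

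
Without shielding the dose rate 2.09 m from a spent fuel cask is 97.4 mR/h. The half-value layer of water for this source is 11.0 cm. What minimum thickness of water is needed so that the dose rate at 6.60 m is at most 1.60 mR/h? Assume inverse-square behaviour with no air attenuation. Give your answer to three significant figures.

28.7 cm

At 6.60 m, distance alone gives (2.09/6.60)² = 0.1003, so 97.4 × 0.1003 = 9.769 mR/h.
Further attenuation needed: 9.769/1.60 = 6.106.
n = log₂(6.106) = 2.610 half-value layers.
Thickness = 2.610 × 11.0 cm = 28.71 cm.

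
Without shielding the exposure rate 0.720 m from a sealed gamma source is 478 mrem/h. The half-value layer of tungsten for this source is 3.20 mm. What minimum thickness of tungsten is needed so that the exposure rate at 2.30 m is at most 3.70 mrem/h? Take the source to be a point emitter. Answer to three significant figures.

11.7 mm

At 2.30 m, distance alone gives (0.720/2.30)² = 0.09800, so 478 × 0.09800 = 46.84 mrem/h.
Further attenuation needed: 46.84/3.70 = 12.66.
n = log₂(12.66) = 3.662 half-value layers.
Thickness = 3.662 × 3.20 mm = 11.72 mm.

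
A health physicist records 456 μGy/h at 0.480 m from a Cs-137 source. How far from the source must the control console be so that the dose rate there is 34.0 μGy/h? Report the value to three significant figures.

Applying the 1/r² law, d₂ = d₁·√(I₁/I₂).
I₁/I₂ = 456/34.0 = 13.41, so d₂ = 0.480 × √13.41 = 1.758 m.

1.76 m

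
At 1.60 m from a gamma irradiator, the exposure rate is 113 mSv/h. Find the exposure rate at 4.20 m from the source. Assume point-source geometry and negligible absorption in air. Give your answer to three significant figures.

16.4 mSv/h

Since intensity falls as 1/r², the rate at 4.20 m is
113 × (1.60/4.20)² = 113 × 0.1451 = 16.40 mSv/h.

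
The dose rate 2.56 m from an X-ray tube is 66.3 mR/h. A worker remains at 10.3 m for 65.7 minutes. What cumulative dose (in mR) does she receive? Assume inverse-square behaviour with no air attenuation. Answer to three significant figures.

4.48 mR

By the inverse-square law, rate at 10.3 m:
(2.56/10.3)² = 0.06177, so 66.3 × 0.06177 = 4.095 mR/h.
Dose = rate × time = 4.095 mR/h × 1.095 h = 4.484 mR.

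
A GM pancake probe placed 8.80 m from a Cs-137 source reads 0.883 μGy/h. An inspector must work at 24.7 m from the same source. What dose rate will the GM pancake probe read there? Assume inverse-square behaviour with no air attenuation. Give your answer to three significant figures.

0.112 μGy/h

Intensity scales as (d₁/d₂)², so scaling from 8.80 m to 24.7 m:
(8.80/24.7)² = 0.1269, so 0.883 × 0.1269 = 0.1121 μGy/h.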